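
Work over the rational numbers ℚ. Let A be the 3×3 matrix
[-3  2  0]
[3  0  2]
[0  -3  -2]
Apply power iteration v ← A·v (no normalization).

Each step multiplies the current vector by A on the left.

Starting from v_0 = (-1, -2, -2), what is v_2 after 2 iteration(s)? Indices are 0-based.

v_2 = (-11, 17, 1)

v_0 = (-1, -2, -2).
v_1 = A·v_0 = (-1, -7, 10).
v_2 = A·v_1 = (-11, 17, 1).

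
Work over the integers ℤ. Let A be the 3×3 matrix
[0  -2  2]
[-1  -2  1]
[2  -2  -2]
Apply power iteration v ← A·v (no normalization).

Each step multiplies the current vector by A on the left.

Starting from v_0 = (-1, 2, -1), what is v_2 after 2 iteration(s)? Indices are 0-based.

v_0 = (-1, 2, -1).
v_1 = A·v_0 = (-6, -4, -4).
v_2 = A·v_1 = (0, 10, 4).

v_2 = (0, 10, 4)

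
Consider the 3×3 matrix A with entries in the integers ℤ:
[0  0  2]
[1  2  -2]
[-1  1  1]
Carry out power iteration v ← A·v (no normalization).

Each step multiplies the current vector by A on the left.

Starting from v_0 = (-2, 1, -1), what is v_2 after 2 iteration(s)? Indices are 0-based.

v_0 = (-2, 1, -1).
v_1 = A·v_0 = (-2, 2, 2).
v_2 = A·v_1 = (4, -2, 6).

v_2 = (4, -2, 6)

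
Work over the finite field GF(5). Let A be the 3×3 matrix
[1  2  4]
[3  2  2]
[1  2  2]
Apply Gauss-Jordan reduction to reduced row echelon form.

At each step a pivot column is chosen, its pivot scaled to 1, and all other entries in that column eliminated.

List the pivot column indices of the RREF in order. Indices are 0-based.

pivot(0,0)=1: scale R0 → (1, 2, 4)
  clear (1,0): R1 −= (3)R0 → (0, 1, 0)
  clear (2,0): R2 −= (1)R0 → (0, 0, 3)
pivot(1,1)=1: scale R1 → (0, 1, 0)
  clear (0,1): R0 −= (2)R1 → (1, 0, 4)
pivot(2,2)=3: scale R2 → (0, 0, 1)
  clear (0,2): R0 −= (4)R2 → (1, 0, 0)

pivot columns: 0, 1, 2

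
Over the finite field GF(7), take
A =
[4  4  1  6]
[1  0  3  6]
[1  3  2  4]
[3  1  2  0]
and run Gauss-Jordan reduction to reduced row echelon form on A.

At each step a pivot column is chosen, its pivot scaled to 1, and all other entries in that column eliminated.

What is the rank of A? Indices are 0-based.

rank = 3

[1] R0 /= 4  ⇒  (1, 1, 2, 5)
     R1 -= 1·R0  ⇒  (0, 6, 1, 1)
     R2 -= 1·R0  ⇒  (0, 2, 0, 6)
     R3 -= 3·R0  ⇒  (0, 5, 3, 6)
[2] R1 /= 6  ⇒  (0, 1, 6, 6)
     R0 -= 1·R1  ⇒  (1, 0, 3, 6)
     R2 -= 2·R1  ⇒  (0, 0, 2, 1)
     R3 -= 5·R1  ⇒  (0, 0, 1, 4)
[3] R2 /= 2  ⇒  (0, 0, 1, 4)
     R0 -= 3·R2  ⇒  (1, 0, 0, 1)
     R1 -= 6·R2  ⇒  (0, 1, 0, 3)
     R3 -= 1·R2  ⇒  (0, 0, 0, 0)
column 3 empty below row 3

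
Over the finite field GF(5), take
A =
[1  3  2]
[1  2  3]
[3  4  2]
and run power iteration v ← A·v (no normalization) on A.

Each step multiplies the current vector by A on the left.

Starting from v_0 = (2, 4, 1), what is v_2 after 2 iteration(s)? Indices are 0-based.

v_0 = (2, 4, 1).
v_1 = A·v_0 = (1, 3, 4).
v_2 = A·v_1 = (3, 4, 3).

v_2 = (3, 4, 3)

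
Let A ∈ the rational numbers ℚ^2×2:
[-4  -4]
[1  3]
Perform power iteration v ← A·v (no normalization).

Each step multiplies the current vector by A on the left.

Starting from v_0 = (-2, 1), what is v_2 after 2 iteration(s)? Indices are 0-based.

v_0 = (-2, 1).
v_1 = A·v_0 = (4, 1).
v_2 = A·v_1 = (-20, 7).

v_2 = (-20, 7)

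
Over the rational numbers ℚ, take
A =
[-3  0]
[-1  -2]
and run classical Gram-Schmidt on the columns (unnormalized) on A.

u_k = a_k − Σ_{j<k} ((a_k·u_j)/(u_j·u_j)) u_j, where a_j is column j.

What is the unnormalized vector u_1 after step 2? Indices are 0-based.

u_1 = (3/5, -9/5)

Step 1: u_0 = a_0 = (-3, -1).
Step 2: u_1 = a_1 − (1/5)·u_0 = (3/5, -9/5).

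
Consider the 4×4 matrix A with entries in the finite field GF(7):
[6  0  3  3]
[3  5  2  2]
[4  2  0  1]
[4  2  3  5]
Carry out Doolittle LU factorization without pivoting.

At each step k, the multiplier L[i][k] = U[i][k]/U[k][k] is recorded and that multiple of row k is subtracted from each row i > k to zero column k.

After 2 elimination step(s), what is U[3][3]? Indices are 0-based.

U[3][3] = 0

Step 1: pivot at (0,0) is 6.
  row1 ← row1 − (4)·row0  ⇒  L[1][0]=4, U row1=(0, 5, 4, 4)
  row2 ← row2 − (3)·row0  ⇒  L[2][0]=3, U row2=(0, 2, 5, 6)
  row3 ← row3 − (3)·row0  ⇒  L[3][0]=3, U row3=(0, 2, 1, 3)
Step 2: pivot at (1,1) is 5.
  row2 ← row2 − (6)·row1  ⇒  L[2][1]=6, U row2=(0, 0, 2, 3)
  row3 ← row3 − (6)·row1  ⇒  L[3][1]=6, U row3=(0, 0, 5, 0)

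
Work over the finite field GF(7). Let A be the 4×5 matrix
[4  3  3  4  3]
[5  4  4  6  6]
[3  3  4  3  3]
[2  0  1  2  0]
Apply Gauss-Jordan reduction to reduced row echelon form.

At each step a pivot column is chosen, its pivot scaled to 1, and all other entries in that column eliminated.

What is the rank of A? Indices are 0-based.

rank = 4

[1] R0 /= 4  ⇒  (1, 6, 6, 1, 6)
     R1 -= 5·R0  ⇒  (0, 2, 2, 1, 4)
     R2 -= 3·R0  ⇒  (0, 6, 0, 0, 6)
     R3 -= 2·R0  ⇒  (0, 2, 3, 0, 2)
[2] R1 /= 2  ⇒  (0, 1, 1, 4, 2)
     R0 -= 6·R1  ⇒  (1, 0, 0, 5, 1)
     R2 -= 6·R1  ⇒  (0, 0, 1, 4, 1)
     R3 -= 2·R1  ⇒  (0, 0, 1, 6, 5)
[3] R2 /= 1  ⇒  (0, 0, 1, 4, 1)
     R1 -= 1·R2  ⇒  (0, 1, 0, 0, 1)
     R3 -= 1·R2  ⇒  (0, 0, 0, 2, 4)
[4] R3 /= 2  ⇒  (0, 0, 0, 1, 2)
     R0 -= 5·R3  ⇒  (1, 0, 0, 0, 5)
     R2 -= 4·R3  ⇒  (0, 0, 1, 0, 0)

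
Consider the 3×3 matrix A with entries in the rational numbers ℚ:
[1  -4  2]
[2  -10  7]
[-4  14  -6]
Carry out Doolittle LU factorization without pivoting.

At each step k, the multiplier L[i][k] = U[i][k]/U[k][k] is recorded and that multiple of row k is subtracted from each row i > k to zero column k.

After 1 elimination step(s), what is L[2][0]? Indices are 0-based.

L[2][0] = -4

k=0: U[0][0]=1
  eliminate (1,0): mult=2, new row 1: (0, -2, 3); set L[1][0]=2
  eliminate (2,0): mult=-4, new row 2: (0, -2, 2); set L[2][0]=-4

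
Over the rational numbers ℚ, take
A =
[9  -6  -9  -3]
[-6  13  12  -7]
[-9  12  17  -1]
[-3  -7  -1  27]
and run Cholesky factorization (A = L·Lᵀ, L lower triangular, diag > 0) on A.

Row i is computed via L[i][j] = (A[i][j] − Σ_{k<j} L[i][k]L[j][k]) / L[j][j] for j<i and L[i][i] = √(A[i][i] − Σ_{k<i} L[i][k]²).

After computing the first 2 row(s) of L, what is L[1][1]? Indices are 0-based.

Step 1: L[0][0] = √(9) = 3.
  L[1][0] = (-6) / L[0][0] = -2.
Step 2: L[1][1] = √(9) = 3.

L[1][1] = 3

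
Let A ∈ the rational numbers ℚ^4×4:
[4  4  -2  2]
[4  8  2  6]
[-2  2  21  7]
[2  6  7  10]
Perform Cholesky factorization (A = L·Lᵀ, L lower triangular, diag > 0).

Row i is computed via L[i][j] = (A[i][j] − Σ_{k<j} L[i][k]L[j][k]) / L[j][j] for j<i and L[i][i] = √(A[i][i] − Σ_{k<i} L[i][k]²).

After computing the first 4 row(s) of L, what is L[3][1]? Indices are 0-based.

Step 1: L[0][0] = √(4) = 2.
  L[1][0] = (4) / L[0][0] = 2.
Step 2: L[1][1] = √(4) = 2.
  L[2][0] = (-2) / L[0][0] = -1.
  L[2][1] = (4) / L[1][1] = 2.
Step 3: L[2][2] = √(16) = 4.
  L[3][0] = (2) / L[0][0] = 1.
  L[3][1] = (4) / L[1][1] = 2.
  L[3][2] = (4) / L[2][2] = 1.
Step 4: L[3][3] = √(4) = 2.

L[3][1] = 2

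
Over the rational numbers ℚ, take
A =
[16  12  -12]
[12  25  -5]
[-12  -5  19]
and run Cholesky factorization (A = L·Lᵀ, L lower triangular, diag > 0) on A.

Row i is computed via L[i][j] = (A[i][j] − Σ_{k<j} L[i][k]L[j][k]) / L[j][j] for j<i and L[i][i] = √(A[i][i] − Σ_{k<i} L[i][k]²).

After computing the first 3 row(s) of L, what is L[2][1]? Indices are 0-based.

L[2][1] = 1

Step 1: L[0][0] = √(16) = 4.
  L[1][0] = (12) / L[0][0] = 3.
Step 2: L[1][1] = √(16) = 4.
  L[2][0] = (-12) / L[0][0] = -3.
  L[2][1] = (4) / L[1][1] = 1.
Step 3: L[2][2] = √(9) = 3.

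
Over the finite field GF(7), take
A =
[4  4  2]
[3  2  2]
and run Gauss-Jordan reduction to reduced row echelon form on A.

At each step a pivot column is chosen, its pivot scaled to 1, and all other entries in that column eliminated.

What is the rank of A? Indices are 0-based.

step 1: normalize row 0 (÷4) = (1, 1, 4)
  row 1: subtract 3×row0 = (0, 6, 4)
step 2: normalize row 1 (÷6) = (0, 1, 3)
  row 0: subtract 1×row1 = (1, 0, 1)

rank = 2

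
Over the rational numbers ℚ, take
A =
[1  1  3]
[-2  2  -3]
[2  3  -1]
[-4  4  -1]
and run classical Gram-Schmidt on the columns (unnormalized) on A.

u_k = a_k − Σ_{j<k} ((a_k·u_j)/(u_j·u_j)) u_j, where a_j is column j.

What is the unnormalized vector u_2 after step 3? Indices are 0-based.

Step 1: u_0 = a_0 = (1, -2, 2, -4).
Step 2: u_1 = a_1 − (-13/25)·u_0 = (38/25, 24/25, 101/25, 48/25).
Step 3: u_2 = a_2 − (11/25)·u_0 − (-107/581)·u_1 = (1650/581, -1129/581, -660/581, 647/581).

u_2 = (1650/581, -1129/581, -660/581, 647/581)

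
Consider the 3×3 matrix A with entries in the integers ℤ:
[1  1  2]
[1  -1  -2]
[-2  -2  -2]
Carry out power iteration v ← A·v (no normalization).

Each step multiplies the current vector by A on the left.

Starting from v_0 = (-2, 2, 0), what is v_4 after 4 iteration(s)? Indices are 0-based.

v_0 = (-2, 2, 0).
v_1 = A·v_0 = (0, -4, 0).
v_2 = A·v_1 = (-4, 4, 8).
v_3 = A·v_2 = (16, -24, -16).
v_4 = A·v_3 = (-40, 72, 48).

v_4 = (-40, 72, 48)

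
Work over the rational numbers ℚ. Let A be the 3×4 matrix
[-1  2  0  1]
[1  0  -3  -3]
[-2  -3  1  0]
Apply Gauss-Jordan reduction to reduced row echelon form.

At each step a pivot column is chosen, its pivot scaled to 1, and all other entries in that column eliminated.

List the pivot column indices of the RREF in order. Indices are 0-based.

step 1: normalize row 0 (÷-1) = (1, -2, 0, -1)
  row 1: subtract 1×row0 = (0, 2, -3, -2)
  row 2: subtract -2×row0 = (0, -7, 1, -2)
step 2: normalize row 1 (÷2) = (0, 1, -3/2, -1)
  row 0: subtract -2×row1 = (1, 0, -3, -3)
  row 2: subtract -7×row1 = (0, 0, -19/2, -9)
step 3: normalize row 2 (÷-19/2) = (0, 0, 1, 18/19)
  row 0: subtract -3×row2 = (1, 0, 0, -3/19)
  row 1: subtract -3/2×row2 = (0, 1, 0, 8/19)

pivot columns: 0, 1, 2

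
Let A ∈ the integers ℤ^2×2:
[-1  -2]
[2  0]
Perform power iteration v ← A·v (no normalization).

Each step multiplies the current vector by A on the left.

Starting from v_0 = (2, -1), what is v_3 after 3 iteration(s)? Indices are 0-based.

v_0 = (2, -1).
v_1 = A·v_0 = (0, 4).
v_2 = A·v_1 = (-8, 0).
v_3 = A·v_2 = (8, -16).

v_3 = (8, -16)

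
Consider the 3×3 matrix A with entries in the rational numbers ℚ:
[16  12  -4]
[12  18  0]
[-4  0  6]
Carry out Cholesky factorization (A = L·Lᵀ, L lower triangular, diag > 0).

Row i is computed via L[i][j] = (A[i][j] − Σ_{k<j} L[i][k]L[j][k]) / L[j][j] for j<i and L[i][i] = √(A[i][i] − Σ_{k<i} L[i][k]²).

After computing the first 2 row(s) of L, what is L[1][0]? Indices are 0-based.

L[1][0] = 3

Step 1: L[0][0] = √(16) = 4.
  L[1][0] = (12) / L[0][0] = 3.
Step 2: L[1][1] = √(9) = 3.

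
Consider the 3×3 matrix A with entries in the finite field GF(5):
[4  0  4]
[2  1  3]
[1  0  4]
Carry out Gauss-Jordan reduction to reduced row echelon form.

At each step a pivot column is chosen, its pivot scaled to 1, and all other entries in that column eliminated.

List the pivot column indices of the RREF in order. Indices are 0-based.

step 1: normalize row 0 (÷4) = (1, 0, 1)
  row 1: subtract 2×row0 = (0, 1, 1)
  row 2: subtract 1×row0 = (0, 0, 3)
step 2: normalize row 1 (÷1) = (0, 1, 1)
step 3: normalize row 2 (÷3) = (0, 0, 1)
  row 0: subtract 1×row2 = (1, 0, 0)
  row 1: subtract 1×row2 = (0, 1, 0)

pivot columns: 0, 1, 2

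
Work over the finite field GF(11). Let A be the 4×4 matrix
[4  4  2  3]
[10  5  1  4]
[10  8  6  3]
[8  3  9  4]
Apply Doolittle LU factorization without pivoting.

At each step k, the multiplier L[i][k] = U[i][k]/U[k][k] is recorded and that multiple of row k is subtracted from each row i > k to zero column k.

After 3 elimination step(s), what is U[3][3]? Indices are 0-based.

Step 1: pivot at (0,0) is 4.
  row1 ← row1 − (8)·row0  ⇒  L[1][0]=8, U row1=(0, 6, 7, 2)
  row2 ← row2 − (8)·row0  ⇒  L[2][0]=8, U row2=(0, 9, 1, 1)
  row3 ← row3 − (2)·row0  ⇒  L[3][0]=2, U row3=(0, 6, 5, 9)
Step 2: pivot at (1,1) is 6.
  row2 ← row2 − (7)·row1  ⇒  L[2][1]=7, U row2=(0, 0, 7, 9)
  row3 ← row3 − (1)·row1  ⇒  L[3][1]=1, U row3=(0, 0, 9, 7)
Step 3: pivot at (2,2) is 7.
  row3 ← row3 − (6)·row2  ⇒  L[3][2]=6, U row3=(0, 0, 0, 8)

U[3][3] = 8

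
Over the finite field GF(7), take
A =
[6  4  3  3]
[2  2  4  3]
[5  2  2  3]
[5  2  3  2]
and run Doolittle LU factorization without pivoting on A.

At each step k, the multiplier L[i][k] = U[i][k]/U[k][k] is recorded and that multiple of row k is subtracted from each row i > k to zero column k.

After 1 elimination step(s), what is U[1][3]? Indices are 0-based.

U[1][3] = 2

[col 0] pivot 6
  R1 -= 5*R0 → (0, 3, 3, 2)  (L[1][0] := 5)
  R2 -= 2*R0 → (0, 1, 3, 4)  (L[2][0] := 2)
  R3 -= 2*R0 → (0, 1, 4, 3)  (L[3][0] := 2)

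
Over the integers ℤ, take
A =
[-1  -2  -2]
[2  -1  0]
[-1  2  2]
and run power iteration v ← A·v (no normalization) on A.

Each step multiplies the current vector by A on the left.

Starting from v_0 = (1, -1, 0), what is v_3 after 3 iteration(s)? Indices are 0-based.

v_3 = (5, -1, -3)

v_0 = (1, -1, 0).
v_1 = A·v_0 = (1, 3, -3).
v_2 = A·v_1 = (-1, -1, -1).
v_3 = A·v_2 = (5, -1, -3).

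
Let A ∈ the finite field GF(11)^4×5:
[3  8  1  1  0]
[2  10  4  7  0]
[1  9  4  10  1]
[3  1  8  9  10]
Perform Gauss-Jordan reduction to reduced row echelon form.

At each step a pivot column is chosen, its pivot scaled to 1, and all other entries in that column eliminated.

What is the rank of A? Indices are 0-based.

rank = 4

pivot(0,0)=3: scale R0 → (1, 10, 4, 4, 0)
  clear (1,0): R1 −= (2)R0 → (0, 1, 7, 10, 0)
  clear (2,0): R2 −= (1)R0 → (0, 10, 0, 6, 1)
  clear (3,0): R3 −= (3)R0 → (0, 4, 7, 8, 10)
pivot(1,1)=1: scale R1 → (0, 1, 7, 10, 0)
  clear (0,1): R0 −= (10)R1 → (1, 0, 0, 3, 0)
  clear (2,1): R2 −= (10)R1 → (0, 0, 7, 5, 1)
  clear (3,1): R3 −= (4)R1 → (0, 0, 1, 1, 10)
pivot(2,2)=7: scale R2 → (0, 0, 1, 7, 8)
  clear (1,2): R1 −= (7)R2 → (0, 1, 0, 5, 10)
  clear (3,2): R3 −= (1)R2 → (0, 0, 0, 5, 2)
pivot(3,3)=5: scale R3 → (0, 0, 0, 1, 7)
  clear (0,3): R0 −= (3)R3 → (1, 0, 0, 0, 1)
  clear (1,3): R1 −= (5)R3 → (0, 1, 0, 0, 8)
  clear (2,3): R2 −= (7)R3 → (0, 0, 1, 0, 3)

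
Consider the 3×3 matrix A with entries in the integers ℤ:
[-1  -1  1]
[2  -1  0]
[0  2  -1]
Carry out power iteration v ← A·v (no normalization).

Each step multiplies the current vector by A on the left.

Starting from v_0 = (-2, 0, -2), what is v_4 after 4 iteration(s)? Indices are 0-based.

v_4 = (30, -48, -2)

v_0 = (-2, 0, -2).
v_1 = A·v_0 = (0, -4, 2).
v_2 = A·v_1 = (6, 4, -10).
v_3 = A·v_2 = (-20, 8, 18).
v_4 = A·v_3 = (30, -48, -2).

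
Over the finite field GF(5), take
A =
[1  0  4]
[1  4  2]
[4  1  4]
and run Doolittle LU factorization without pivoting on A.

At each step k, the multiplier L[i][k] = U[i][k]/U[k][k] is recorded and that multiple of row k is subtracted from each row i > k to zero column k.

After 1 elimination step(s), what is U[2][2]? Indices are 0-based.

U[2][2] = 3

[col 0] pivot 1
  R1 -= 1*R0 → (0, 4, 3)  (L[1][0] := 1)
  R2 -= 4*R0 → (0, 1, 3)  (L[2][0] := 4)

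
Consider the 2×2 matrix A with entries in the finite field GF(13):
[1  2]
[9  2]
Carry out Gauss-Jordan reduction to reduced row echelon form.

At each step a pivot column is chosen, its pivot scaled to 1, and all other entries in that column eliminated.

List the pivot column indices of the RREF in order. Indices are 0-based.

pivot columns: 0, 1

[1] R0 /= 1  ⇒  (1, 2)
     R1 -= 9·R0  ⇒  (0, 10)
[2] R1 /= 10  ⇒  (0, 1)
     R0 -= 2·R1  ⇒  (1, 0)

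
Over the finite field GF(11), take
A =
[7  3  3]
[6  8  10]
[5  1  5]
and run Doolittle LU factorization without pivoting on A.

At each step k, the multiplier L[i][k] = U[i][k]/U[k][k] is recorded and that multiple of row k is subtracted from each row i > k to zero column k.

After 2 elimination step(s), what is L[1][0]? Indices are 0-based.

[col 0] pivot 7
  R1 -= 4*R0 → (0, 7, 9)  (L[1][0] := 4)
  R2 -= 7*R0 → (0, 2, 6)  (L[2][0] := 7)
[col 1] pivot 7
  R2 -= 5*R1 → (0, 0, 5)  (L[2][1] := 5)

L[1][0] = 4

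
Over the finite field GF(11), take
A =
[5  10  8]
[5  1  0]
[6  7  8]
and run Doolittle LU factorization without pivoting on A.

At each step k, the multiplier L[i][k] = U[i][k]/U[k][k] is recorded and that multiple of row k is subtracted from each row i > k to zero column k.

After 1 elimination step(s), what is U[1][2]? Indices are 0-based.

U[1][2] = 3

[col 0] pivot 5
  R1 -= 1*R0 → (0, 2, 3)  (L[1][0] := 1)
  R2 -= 10*R0 → (0, 6, 5)  (L[2][0] := 10)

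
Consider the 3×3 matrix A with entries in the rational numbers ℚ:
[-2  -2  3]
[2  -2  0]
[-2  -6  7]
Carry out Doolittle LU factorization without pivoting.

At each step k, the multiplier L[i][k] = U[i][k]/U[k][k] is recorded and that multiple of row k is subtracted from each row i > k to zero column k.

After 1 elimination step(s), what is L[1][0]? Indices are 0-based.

L[1][0] = -1

[col 0] pivot -2
  R1 -= -1*R0 → (0, -4, 3)  (L[1][0] := -1)
  R2 -= 1*R0 → (0, -4, 4)  (L[2][0] := 1)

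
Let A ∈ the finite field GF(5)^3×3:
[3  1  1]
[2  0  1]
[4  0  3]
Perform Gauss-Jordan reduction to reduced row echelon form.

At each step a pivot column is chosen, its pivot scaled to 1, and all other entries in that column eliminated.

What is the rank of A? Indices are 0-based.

[1] R0 /= 3  ⇒  (1, 2, 2)
     R1 -= 2·R0  ⇒  (0, 1, 2)
     R2 -= 4·R0  ⇒  (0, 2, 0)
[2] R1 /= 1  ⇒  (0, 1, 2)
     R0 -= 2·R1  ⇒  (1, 0, 3)
     R2 -= 2·R1  ⇒  (0, 0, 1)
[3] R2 /= 1  ⇒  (0, 0, 1)
     R0 -= 3·R2  ⇒  (1, 0, 0)
     R1 -= 2·R2  ⇒  (0, 1, 0)

rank = 3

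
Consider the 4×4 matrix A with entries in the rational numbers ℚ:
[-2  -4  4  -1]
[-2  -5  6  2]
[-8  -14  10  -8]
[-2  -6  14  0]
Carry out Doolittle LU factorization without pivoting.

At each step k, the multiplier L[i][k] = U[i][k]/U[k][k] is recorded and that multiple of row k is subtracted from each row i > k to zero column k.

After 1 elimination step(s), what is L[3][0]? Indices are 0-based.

L[3][0] = 1

[col 0] pivot -2
  R1 -= 1*R0 → (0, -1, 2, 3)  (L[1][0] := 1)
  R2 -= 4*R0 → (0, 2, -6, -4)  (L[2][0] := 4)
  R3 -= 1*R0 → (0, -2, 10, 1)  (L[3][0] := 1)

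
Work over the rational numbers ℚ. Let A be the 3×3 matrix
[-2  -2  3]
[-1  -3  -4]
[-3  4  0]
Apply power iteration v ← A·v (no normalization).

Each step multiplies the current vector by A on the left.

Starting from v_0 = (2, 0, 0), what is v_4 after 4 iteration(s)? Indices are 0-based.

v_0 = (2, 0, 0).
v_1 = A·v_0 = (-4, -2, -6).
v_2 = A·v_1 = (-6, 34, 4).
v_3 = A·v_2 = (-44, -112, 154).
v_4 = A·v_3 = (774, -236, -316).

v_4 = (774, -236, -316)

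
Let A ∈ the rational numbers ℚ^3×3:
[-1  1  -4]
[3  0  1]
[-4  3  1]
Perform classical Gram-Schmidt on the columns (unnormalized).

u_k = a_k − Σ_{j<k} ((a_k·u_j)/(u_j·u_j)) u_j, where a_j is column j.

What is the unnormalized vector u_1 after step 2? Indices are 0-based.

u_1 = (1/2, 3/2, 1)

Step 1: u_0 = a_0 = (-1, 3, -4).
Step 2: u_1 = a_1 − (-1/2)·u_0 = (1/2, 3/2, 1).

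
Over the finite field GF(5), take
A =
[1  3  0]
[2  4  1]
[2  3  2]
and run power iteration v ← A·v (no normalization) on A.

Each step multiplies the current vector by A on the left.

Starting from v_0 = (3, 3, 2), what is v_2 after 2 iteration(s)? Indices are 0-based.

v_0 = (3, 3, 2).
v_1 = A·v_0 = (2, 0, 4).
v_2 = A·v_1 = (2, 3, 2).

v_2 = (2, 3, 2)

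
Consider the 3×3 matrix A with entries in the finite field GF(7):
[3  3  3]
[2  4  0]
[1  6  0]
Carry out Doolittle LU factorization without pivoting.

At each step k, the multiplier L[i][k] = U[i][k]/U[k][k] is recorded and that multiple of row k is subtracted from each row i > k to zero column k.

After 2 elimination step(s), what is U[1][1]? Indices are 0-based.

[col 0] pivot 3
  R1 -= 3*R0 → (0, 2, 5)  (L[1][0] := 3)
  R2 -= 5*R0 → (0, 5, 6)  (L[2][0] := 5)
[col 1] pivot 2
  R2 -= 6*R1 → (0, 0, 4)  (L[2][1] := 6)

U[1][1] = 2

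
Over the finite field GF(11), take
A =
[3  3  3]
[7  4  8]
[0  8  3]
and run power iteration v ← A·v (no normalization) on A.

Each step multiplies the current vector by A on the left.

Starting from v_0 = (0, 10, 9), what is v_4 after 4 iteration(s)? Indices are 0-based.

v_0 = (0, 10, 9).
v_1 = A·v_0 = (2, 2, 8).
v_2 = A·v_1 = (3, 9, 7).
v_3 = A·v_2 = (2, 3, 5).
v_4 = A·v_3 = (8, 0, 6).

v_4 = (8, 0, 6)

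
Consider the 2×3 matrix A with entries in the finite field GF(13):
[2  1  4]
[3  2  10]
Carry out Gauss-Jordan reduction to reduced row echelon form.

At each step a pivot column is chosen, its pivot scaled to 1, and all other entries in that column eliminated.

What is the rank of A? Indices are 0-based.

rank = 2

[1] R0 /= 2  ⇒  (1, 7, 2)
     R1 -= 3·R0  ⇒  (0, 7, 4)
[2] R1 /= 7  ⇒  (0, 1, 8)
     R0 -= 7·R1  ⇒  (1, 0, 11)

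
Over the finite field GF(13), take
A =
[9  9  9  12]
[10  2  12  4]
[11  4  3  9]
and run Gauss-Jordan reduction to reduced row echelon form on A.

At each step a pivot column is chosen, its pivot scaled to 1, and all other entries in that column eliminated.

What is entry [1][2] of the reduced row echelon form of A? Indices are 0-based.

M[1][2] = 3

step 1: normalize row 0 (÷9) = (1, 1, 1, 10)
  row 1: subtract 10×row0 = (0, 5, 2, 8)
  row 2: subtract 11×row0 = (0, 6, 5, 3)
step 2: normalize row 1 (÷5) = (0, 1, 3, 12)
  row 0: subtract 1×row1 = (1, 0, 11, 11)
  row 2: subtract 6×row1 = (0, 0, 0, 9)
skip col 2 (zero from row 2)
step 3: normalize row 2 (÷9) = (0, 0, 0, 1)
  row 0: subtract 11×row2 = (1, 0, 11, 0)
  row 1: subtract 12×row2 = (0, 1, 3, 0)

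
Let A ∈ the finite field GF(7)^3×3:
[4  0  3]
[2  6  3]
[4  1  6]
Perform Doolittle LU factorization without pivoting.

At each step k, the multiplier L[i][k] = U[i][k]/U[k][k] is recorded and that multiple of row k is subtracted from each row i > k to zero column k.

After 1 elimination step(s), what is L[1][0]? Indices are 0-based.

[col 0] pivot 4
  R1 -= 4*R0 → (0, 6, 5)  (L[1][0] := 4)
  R2 -= 1*R0 → (0, 1, 3)  (L[2][0] := 1)

L[1][0] = 4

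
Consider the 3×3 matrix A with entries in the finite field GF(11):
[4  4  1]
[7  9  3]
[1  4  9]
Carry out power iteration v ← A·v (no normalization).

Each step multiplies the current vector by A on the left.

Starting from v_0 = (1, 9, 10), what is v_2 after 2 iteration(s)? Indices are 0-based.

v_0 = (1, 9, 10).
v_1 = A·v_0 = (6, 8, 6).
v_2 = A·v_1 = (7, 0, 4).

v_2 = (7, 0, 4)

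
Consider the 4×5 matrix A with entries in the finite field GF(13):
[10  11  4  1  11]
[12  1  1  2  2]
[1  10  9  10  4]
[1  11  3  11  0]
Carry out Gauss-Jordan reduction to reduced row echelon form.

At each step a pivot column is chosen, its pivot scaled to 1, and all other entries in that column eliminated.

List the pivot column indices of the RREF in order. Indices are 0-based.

pivot columns: 0, 1, 2, 3

[1] R0 /= 10  ⇒  (1, 5, 3, 4, 5)
     R1 -= 12·R0  ⇒  (0, 6, 4, 6, 7)
     R2 -= 1·R0  ⇒  (0, 5, 6, 6, 12)
     R3 -= 1·R0  ⇒  (0, 6, 0, 7, 8)
[2] R1 /= 6  ⇒  (0, 1, 5, 1, 12)
     R0 -= 5·R1  ⇒  (1, 0, 4, 12, 10)
     R2 -= 5·R1  ⇒  (0, 0, 7, 1, 4)
     R3 -= 6·R1  ⇒  (0, 0, 9, 1, 1)
[3] R2 /= 7  ⇒  (0, 0, 1, 2, 8)
     R0 -= 4·R2  ⇒  (1, 0, 0, 4, 4)
     R1 -= 5·R2  ⇒  (0, 1, 0, 4, 11)
     R3 -= 9·R2  ⇒  (0, 0, 0, 9, 7)
[4] R3 /= 9  ⇒  (0, 0, 0, 1, 8)
     R0 -= 4·R3  ⇒  (1, 0, 0, 0, 11)
     R1 -= 4·R3  ⇒  (0, 1, 0, 0, 5)
     R2 -= 2·R3  ⇒  (0, 0, 1, 0, 5)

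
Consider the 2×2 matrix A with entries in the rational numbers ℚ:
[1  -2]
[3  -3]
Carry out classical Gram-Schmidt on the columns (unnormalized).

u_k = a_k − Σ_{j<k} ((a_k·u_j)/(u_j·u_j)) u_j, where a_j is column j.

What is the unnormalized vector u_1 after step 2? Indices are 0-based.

Step 1: u_0 = a_0 = (1, 3).
Step 2: u_1 = a_1 − (-11/10)·u_0 = (-9/10, 3/10).

u_1 = (-9/10, 3/10)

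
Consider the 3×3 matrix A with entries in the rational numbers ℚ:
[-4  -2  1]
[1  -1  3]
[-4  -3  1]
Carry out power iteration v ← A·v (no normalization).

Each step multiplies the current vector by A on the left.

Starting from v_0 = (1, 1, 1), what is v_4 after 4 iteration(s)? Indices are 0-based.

v_4 = (-147, 129, -196)

v_0 = (1, 1, 1).
v_1 = A·v_0 = (-5, 3, -6).
v_2 = A·v_1 = (8, -26, 5).
v_3 = A·v_2 = (25, 49, 51).
v_4 = A·v_3 = (-147, 129, -196).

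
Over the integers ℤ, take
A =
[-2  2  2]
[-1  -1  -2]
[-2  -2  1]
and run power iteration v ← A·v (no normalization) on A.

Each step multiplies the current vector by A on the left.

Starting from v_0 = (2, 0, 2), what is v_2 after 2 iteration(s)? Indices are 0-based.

v_0 = (2, 0, 2).
v_1 = A·v_0 = (0, -6, -2).
v_2 = A·v_1 = (-16, 10, 10).

v_2 = (-16, 10, 10)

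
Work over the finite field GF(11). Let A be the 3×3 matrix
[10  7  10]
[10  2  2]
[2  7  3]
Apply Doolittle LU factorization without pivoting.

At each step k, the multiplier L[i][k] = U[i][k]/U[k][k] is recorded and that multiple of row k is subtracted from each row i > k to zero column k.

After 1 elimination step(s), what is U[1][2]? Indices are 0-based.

k=0: U[0][0]=10
  eliminate (1,0): mult=1, new row 1: (0, 6, 3); set L[1][0]=1
  eliminate (2,0): mult=9, new row 2: (0, 10, 1); set L[2][0]=9

U[1][2] = 3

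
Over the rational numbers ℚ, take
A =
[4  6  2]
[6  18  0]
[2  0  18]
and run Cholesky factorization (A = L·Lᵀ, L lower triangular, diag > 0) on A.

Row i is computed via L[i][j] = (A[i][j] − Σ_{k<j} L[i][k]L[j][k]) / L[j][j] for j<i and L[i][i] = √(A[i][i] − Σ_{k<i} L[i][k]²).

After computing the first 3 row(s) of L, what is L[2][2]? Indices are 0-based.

L[2][2] = 4

Step 1: L[0][0] = √(4) = 2.
  L[1][0] = (6) / L[0][0] = 3.
Step 2: L[1][1] = √(9) = 3.
  L[2][0] = (2) / L[0][0] = 1.
  L[2][1] = (-3) / L[1][1] = -1.
Step 3: L[2][2] = √(16) = 4.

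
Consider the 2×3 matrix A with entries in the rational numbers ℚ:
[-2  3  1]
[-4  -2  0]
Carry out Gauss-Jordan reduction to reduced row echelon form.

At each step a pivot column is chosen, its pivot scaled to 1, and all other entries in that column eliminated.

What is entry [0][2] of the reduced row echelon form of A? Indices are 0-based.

step 1: normalize row 0 (÷-2) = (1, -3/2, -1/2)
  row 1: subtract -4×row0 = (0, -8, -2)
step 2: normalize row 1 (÷-8) = (0, 1, 1/4)
  row 0: subtract -3/2×row1 = (1, 0, -1/8)

M[0][2] = -1/8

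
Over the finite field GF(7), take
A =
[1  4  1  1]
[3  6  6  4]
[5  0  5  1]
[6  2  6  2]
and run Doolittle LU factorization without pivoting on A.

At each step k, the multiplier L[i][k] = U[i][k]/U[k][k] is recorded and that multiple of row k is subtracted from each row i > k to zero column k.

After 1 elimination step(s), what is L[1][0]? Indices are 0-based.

k=0: U[0][0]=1
  eliminate (1,0): mult=3, new row 1: (0, 1, 3, 1); set L[1][0]=3
  eliminate (2,0): mult=5, new row 2: (0, 1, 0, 3); set L[2][0]=5
  eliminate (3,0): mult=6, new row 3: (0, 6, 0, 3); set L[3][0]=6

L[1][0] = 3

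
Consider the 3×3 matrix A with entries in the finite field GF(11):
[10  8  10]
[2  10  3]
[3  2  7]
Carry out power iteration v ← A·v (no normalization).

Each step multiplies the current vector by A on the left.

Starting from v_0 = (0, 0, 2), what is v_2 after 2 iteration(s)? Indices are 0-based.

v_0 = (0, 0, 2).
v_1 = A·v_0 = (9, 6, 3).
v_2 = A·v_1 = (3, 10, 5).

v_2 = (3, 10, 5)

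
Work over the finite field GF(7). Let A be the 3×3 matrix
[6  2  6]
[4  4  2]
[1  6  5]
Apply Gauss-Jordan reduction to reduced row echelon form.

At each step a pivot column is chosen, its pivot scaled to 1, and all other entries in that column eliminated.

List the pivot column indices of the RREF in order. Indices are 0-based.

pivot(0,0)=6: scale R0 → (1, 5, 1)
  clear (1,0): R1 −= (4)R0 → (0, 5, 5)
  clear (2,0): R2 −= (1)R0 → (0, 1, 4)
pivot(1,1)=5: scale R1 → (0, 1, 1)
  clear (0,1): R0 −= (5)R1 → (1, 0, 3)
  clear (2,1): R2 −= (1)R1 → (0, 0, 3)
pivot(2,2)=3: scale R2 → (0, 0, 1)
  clear (0,2): R0 −= (3)R2 → (1, 0, 0)
  clear (1,2): R1 −= (1)R2 → (0, 1, 0)

pivot columns: 0, 1, 2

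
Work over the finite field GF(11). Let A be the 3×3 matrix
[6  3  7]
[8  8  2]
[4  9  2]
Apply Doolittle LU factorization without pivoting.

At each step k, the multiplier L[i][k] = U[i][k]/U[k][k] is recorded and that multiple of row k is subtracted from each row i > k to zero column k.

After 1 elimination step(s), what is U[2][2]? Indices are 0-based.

[col 0] pivot 6
  R1 -= 5*R0 → (0, 4, 0)  (L[1][0] := 5)
  R2 -= 8*R0 → (0, 7, 1)  (L[2][0] := 8)

U[2][2] = 1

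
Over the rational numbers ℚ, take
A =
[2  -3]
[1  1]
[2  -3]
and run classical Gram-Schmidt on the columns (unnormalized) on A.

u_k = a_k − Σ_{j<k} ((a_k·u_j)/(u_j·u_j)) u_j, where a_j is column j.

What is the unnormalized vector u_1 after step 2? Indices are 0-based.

Step 1: u_0 = a_0 = (2, 1, 2).
Step 2: u_1 = a_1 − (-11/9)·u_0 = (-5/9, 20/9, -5/9).

u_1 = (-5/9, 20/9, -5/9)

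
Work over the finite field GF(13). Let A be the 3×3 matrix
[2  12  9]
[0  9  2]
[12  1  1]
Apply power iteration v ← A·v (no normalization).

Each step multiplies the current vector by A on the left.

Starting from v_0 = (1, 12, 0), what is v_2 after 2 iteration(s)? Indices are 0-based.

v_0 = (1, 12, 0).
v_1 = A·v_0 = (3, 4, 11).
v_2 = A·v_1 = (10, 6, 12).

v_2 = (10, 6, 12)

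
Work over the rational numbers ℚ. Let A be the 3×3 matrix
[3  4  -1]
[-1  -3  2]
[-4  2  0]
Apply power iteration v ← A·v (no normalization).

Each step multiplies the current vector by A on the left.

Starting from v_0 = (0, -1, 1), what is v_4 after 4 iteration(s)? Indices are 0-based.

v_0 = (0, -1, 1).
v_1 = A·v_0 = (-5, 5, -2).
v_2 = A·v_1 = (7, -14, 30).
v_3 = A·v_2 = (-65, 95, -56).
v_4 = A·v_3 = (241, -332, 450).

v_4 = (241, -332, 450)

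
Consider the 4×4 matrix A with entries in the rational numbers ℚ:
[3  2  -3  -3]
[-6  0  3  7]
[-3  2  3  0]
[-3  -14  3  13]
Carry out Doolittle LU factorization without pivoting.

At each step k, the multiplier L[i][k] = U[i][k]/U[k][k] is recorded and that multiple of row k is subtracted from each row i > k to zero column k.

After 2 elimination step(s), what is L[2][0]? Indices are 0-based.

k=0: U[0][0]=3
  eliminate (1,0): mult=-2, new row 1: (0, 4, -3, 1); set L[1][0]=-2
  eliminate (2,0): mult=-1, new row 2: (0, 4, 0, -3); set L[2][0]=-1
  eliminate (3,0): mult=-1, new row 3: (0, -12, 0, 10); set L[3][0]=-1
k=1: U[1][1]=4
  eliminate (2,1): mult=1, new row 2: (0, 0, 3, -4); set L[2][1]=1
  eliminate (3,1): mult=-3, new row 3: (0, 0, -9, 13); set L[3][1]=-3

L[2][0] = -1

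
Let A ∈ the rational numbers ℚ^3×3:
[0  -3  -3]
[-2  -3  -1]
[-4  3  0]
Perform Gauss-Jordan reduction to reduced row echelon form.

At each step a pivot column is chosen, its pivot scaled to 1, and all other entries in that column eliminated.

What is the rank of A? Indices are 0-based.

pivot(0,0): swap R0↔R1
pivot(0,0)=-2: scale R0 → (1, 3/2, 1/2)
  clear (2,0): R2 −= (-4)R0 → (0, 9, 2)
pivot(1,1)=-3: scale R1 → (0, 1, 1)
  clear (0,1): R0 −= (3/2)R1 → (1, 0, -1)
  clear (2,1): R2 −= (9)R1 → (0, 0, -7)
pivot(2,2)=-7: scale R2 → (0, 0, 1)
  clear (0,2): R0 −= (-1)R2 → (1, 0, 0)
  clear (1,2): R1 −= (1)R2 → (0, 1, 0)

rank = 3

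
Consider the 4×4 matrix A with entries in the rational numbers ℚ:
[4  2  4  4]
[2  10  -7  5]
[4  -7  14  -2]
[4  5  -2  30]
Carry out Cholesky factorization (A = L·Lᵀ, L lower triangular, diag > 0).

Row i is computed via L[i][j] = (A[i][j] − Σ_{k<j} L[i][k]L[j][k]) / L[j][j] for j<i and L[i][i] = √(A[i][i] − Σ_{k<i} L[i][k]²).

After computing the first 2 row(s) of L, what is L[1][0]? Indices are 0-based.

L[1][0] = 1

Step 1: L[0][0] = √(4) = 2.
  L[1][0] = (2) / L[0][0] = 1.
Step 2: L[1][1] = √(9) = 3.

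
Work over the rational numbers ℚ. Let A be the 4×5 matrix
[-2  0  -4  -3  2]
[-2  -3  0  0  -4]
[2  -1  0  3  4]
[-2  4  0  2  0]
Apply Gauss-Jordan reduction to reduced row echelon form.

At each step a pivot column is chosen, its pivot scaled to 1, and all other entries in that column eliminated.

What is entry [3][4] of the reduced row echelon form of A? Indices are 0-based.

[1] R0 /= -2  ⇒  (1, 0, 2, 3/2, -1)
     R1 -= -2·R0  ⇒  (0, -3, 4, 3, -6)
     R2 -= 2·R0  ⇒  (0, -1, -4, 0, 6)
     R3 -= -2·R0  ⇒  (0, 4, 4, 5, -2)
[2] R1 /= -3  ⇒  (0, 1, -4/3, -1, 2)
     R2 -= -1·R1  ⇒  (0, 0, -16/3, -1, 8)
     R3 -= 4·R1  ⇒  (0, 0, 28/3, 9, -10)
[3] R2 /= -16/3  ⇒  (0, 0, 1, 3/16, -3/2)
     R0 -= 2·R2  ⇒  (1, 0, 0, 9/8, 2)
     R1 -= -4/3·R2  ⇒  (0, 1, 0, -3/4, 0)
     R3 -= 28/3·R2  ⇒  (0, 0, 0, 29/4, 4)
[4] R3 /= 29/4  ⇒  (0, 0, 0, 1, 16/29)
     R0 -= 9/8·R3  ⇒  (1, 0, 0, 0, 40/29)
     R1 -= -3/4·R3  ⇒  (0, 1, 0, 0, 12/29)
     R2 -= 3/16·R3  ⇒  (0, 0, 1, 0, -93/58)

M[3][4] = 16/29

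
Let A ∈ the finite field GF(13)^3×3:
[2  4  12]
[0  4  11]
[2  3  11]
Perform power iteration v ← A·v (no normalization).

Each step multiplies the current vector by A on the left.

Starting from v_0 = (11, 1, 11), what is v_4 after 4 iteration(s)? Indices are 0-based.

v_4 = (7, 1, 3)

v_0 = (11, 1, 11).
v_1 = A·v_0 = (2, 8, 3).
v_2 = A·v_1 = (7, 0, 9).
v_3 = A·v_2 = (5, 8, 9).
v_4 = A·v_3 = (7, 1, 3).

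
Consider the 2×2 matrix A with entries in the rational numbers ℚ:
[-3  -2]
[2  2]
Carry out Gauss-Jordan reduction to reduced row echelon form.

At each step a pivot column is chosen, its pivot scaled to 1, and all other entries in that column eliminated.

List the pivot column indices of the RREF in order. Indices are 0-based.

step 1: normalize row 0 (÷-3) = (1, 2/3)
  row 1: subtract 2×row0 = (0, 2/3)
step 2: normalize row 1 (÷2/3) = (0, 1)
  row 0: subtract 2/3×row1 = (1, 0)

pivot columns: 0, 1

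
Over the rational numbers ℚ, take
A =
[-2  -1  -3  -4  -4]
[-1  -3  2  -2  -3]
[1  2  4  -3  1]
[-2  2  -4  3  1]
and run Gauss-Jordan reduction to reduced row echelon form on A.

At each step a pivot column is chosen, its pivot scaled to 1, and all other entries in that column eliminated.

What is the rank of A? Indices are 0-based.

pivot(0,0)=-2: scale R0 → (1, 1/2, 3/2, 2, 2)
  clear (1,0): R1 −= (-1)R0 → (0, -5/2, 7/2, 0, -1)
  clear (2,0): R2 −= (1)R0 → (0, 3/2, 5/2, -5, -1)
  clear (3,0): R3 −= (-2)R0 → (0, 3, -1, 7, 5)
pivot(1,1)=-5/2: scale R1 → (0, 1, -7/5, 0, 2/5)
  clear (0,1): R0 −= (1/2)R1 → (1, 0, 11/5, 2, 9/5)
  clear (2,1): R2 −= (3/2)R1 → (0, 0, 23/5, -5, -8/5)
  clear (3,1): R3 −= (3)R1 → (0, 0, 16/5, 7, 19/5)
pivot(2,2)=23/5: scale R2 → (0, 0, 1, -25/23, -8/23)
  clear (0,2): R0 −= (11/5)R2 → (1, 0, 0, 101/23, 59/23)
  clear (1,2): R1 −= (-7/5)R2 → (0, 1, 0, -35/23, -2/23)
  clear (3,2): R3 −= (16/5)R2 → (0, 0, 0, 241/23, 113/23)
pivot(3,3)=241/23: scale R3 → (0, 0, 0, 1, 113/241)
  clear (0,3): R0 −= (101/23)R3 → (1, 0, 0, 0, 122/241)
  clear (1,3): R1 −= (-35/23)R3 → (0, 1, 0, 0, 151/241)
  clear (2,3): R2 −= (-25/23)R3 → (0, 0, 1, 0, 39/241)

rank = 4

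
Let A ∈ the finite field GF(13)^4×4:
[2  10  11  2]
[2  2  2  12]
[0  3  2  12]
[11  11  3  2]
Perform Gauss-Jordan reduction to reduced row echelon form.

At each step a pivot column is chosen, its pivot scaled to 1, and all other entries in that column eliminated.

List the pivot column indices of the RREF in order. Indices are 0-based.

step 1: normalize row 0 (÷2) = (1, 5, 12, 1)
  row 1: subtract 2×row0 = (0, 5, 4, 10)
  row 3: subtract 11×row0 = (0, 8, 1, 4)
step 2: normalize row 1 (÷5) = (0, 1, 6, 2)
  row 0: subtract 5×row1 = (1, 0, 8, 4)
  row 2: subtract 3×row1 = (0, 0, 10, 6)
  row 3: subtract 8×row1 = (0, 0, 5, 1)
step 3: normalize row 2 (÷10) = (0, 0, 1, 11)
  row 0: subtract 8×row2 = (1, 0, 0, 7)
  row 1: subtract 6×row2 = (0, 1, 0, 1)
  row 3: subtract 5×row2 = (0, 0, 0, 11)
step 4: normalize row 3 (÷11) = (0, 0, 0, 1)
  row 0: subtract 7×row3 = (1, 0, 0, 0)
  row 1: subtract 1×row3 = (0, 1, 0, 0)
  row 2: subtract 11×row3 = (0, 0, 1, 0)

pivot columns: 0, 1, 2, 3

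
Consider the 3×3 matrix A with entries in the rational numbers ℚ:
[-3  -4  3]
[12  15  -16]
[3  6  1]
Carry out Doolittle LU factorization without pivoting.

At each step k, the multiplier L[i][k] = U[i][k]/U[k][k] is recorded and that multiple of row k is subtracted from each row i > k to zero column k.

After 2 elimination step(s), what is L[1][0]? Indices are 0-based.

L[1][0] = -4

k=0: U[0][0]=-3
  eliminate (1,0): mult=-4, new row 1: (0, -1, -4); set L[1][0]=-4
  eliminate (2,0): mult=-1, new row 2: (0, 2, 4); set L[2][0]=-1
k=1: U[1][1]=-1
  eliminate (2,1): mult=-2, new row 2: (0, 0, -4); set L[2][1]=-2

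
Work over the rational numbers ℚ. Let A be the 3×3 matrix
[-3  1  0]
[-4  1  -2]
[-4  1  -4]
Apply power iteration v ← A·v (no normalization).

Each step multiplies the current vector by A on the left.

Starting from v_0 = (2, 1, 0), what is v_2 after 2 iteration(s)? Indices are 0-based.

v_0 = (2, 1, 0).
v_1 = A·v_0 = (-5, -7, -7).
v_2 = A·v_1 = (8, 27, 41).

v_2 = (8, 27, 41)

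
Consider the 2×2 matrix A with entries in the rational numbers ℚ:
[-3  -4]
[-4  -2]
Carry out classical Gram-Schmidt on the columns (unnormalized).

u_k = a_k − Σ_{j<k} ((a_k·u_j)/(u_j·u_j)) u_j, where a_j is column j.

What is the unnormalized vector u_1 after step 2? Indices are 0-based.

Step 1: u_0 = a_0 = (-3, -4).
Step 2: u_1 = a_1 − (4/5)·u_0 = (-8/5, 6/5).

u_1 = (-8/5, 6/5)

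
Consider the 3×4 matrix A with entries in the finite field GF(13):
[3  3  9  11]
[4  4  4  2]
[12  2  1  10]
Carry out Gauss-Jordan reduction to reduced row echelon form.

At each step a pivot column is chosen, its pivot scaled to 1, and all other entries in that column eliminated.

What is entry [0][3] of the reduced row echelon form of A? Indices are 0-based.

M[0][3] = 12

pivot(0,0)=3: scale R0 → (1, 1, 3, 8)
  clear (1,0): R1 −= (4)R0 → (0, 0, 5, 9)
  clear (2,0): R2 −= (12)R0 → (0, 3, 4, 5)
pivot(1,1): swap R1↔R2
pivot(1,1)=3: scale R1 → (0, 1, 10, 6)
  clear (0,1): R0 −= (1)R1 → (1, 0, 6, 2)
pivot(2,2)=5: scale R2 → (0, 0, 1, 7)
  clear (0,2): R0 −= (6)R2 → (1, 0, 0, 12)
  clear (1,2): R1 −= (10)R2 → (0, 1, 0, 1)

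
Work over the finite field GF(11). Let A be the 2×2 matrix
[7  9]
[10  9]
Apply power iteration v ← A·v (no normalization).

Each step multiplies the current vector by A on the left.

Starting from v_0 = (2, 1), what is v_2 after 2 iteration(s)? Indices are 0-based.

v_0 = (2, 1).
v_1 = A·v_0 = (1, 7).
v_2 = A·v_1 = (4, 7).

v_2 = (4, 7)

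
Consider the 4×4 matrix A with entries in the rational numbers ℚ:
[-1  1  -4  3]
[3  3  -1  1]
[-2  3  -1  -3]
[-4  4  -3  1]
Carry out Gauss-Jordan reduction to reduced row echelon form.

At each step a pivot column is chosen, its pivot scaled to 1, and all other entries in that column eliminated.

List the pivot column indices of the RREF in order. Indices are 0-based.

pivot columns: 0, 1, 2, 3

pivot(0,0)=-1: scale R0 → (1, -1, 4, -3)
  clear (1,0): R1 −= (3)R0 → (0, 6, -13, 10)
  clear (2,0): R2 −= (-2)R0 → (0, 1, 7, -9)
  clear (3,0): R3 −= (-4)R0 → (0, 0, 13, -11)
pivot(1,1)=6: scale R1 → (0, 1, -13/6, 5/3)
  clear (0,1): R0 −= (-1)R1 → (1, 0, 11/6, -4/3)
  clear (2,1): R2 −= (1)R1 → (0, 0, 55/6, -32/3)
pivot(2,2)=55/6: scale R2 → (0, 0, 1, -64/55)
  clear (0,2): R0 −= (11/6)R2 → (1, 0, 0, 4/5)
  clear (1,2): R1 −= (-13/6)R2 → (0, 1, 0, -47/55)
  clear (3,2): R3 −= (13)R2 → (0, 0, 0, 227/55)
pivot(3,3)=227/55: scale R3 → (0, 0, 0, 1)
  clear (0,3): R0 −= (4/5)R3 → (1, 0, 0, 0)
  clear (1,3): R1 −= (-47/55)R3 → (0, 1, 0, 0)
  clear (2,3): R2 −= (-64/55)R3 → (0, 0, 1, 0)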